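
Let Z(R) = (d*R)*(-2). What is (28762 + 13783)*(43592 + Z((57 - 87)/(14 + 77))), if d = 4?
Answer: 168780780040/91 ≈ 1.8547e+9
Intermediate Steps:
Z(R) = -8*R (Z(R) = (4*R)*(-2) = -8*R)
(28762 + 13783)*(43592 + Z((57 - 87)/(14 + 77))) = (28762 + 13783)*(43592 - 8*(57 - 87)/(14 + 77)) = 42545*(43592 - (-240)/91) = 42545*(43592 - 8*(-30/91)) = 42545*(43592 + 240/91) = 42545*(3967112/91) = 168780780040/91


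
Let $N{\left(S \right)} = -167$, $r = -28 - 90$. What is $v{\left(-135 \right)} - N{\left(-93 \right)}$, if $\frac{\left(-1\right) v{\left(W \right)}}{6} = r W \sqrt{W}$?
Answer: $167 - 286740 i \sqrt{15} \approx 167.0 - 1.1105 \cdot 10^{6} i$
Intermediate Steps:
$r = -118$ ($r = -28 - 90 = -118$)
$v{\left(W \right)} = 708 W^{\frac{3}{2}}$ ($v{\left(W \right)} = - 6 - 118 W \sqrt{W} = - 6 \left(- 118 W^{\frac{3}{2}}\right) = 708 W^{\frac{3}{2}}$)
$v{\left(-135 \right)} - N{\left(-93 \right)} = 708 \left(-135\right)^{\frac{3}{2}} - -167 = 708 \left(- 405 i \sqrt{15}\right) + 167 = - 286740 i \sqrt{15} + 167 = 167 - 286740 i \sqrt{15}$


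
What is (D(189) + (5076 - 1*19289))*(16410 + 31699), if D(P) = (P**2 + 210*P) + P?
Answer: 2953267183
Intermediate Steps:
D(P) = P**2 + 211*P
(D(189) + (5076 - 1*19289))*(16410 + 31699) = (189*(211 + 189) + (5076 - 1*19289))*(16410 + 31699) = (189*400 + (5076 - 19289))*48109 = (75600 - 14213)*48109 = 61387*48109 = 2953267183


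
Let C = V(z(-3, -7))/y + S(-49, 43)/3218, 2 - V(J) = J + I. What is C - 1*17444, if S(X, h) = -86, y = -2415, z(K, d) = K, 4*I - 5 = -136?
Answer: -271131703699/15542940 ≈ -17444.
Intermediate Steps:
I = -131/4 (I = 5/4 + (1/4)*(-136) = 5/4 - 34 = -131/4 ≈ -32.750)
V(J) = 139/4 - J (V(J) = 2 - (J - 131/4) = 2 - (-131/4 + J) = 2 + (131/4 - J) = 139/4 - J)
C = -658339/15542940 (C = (139/4 - 1*(-3))/(-2415) - 86/3218 = (139/4 + 3)*(-1/2415) - 86*1/3218 = (151/4)*(-1/2415) - 43/1609 = -151/9660 - 43/1609 = -658339/15542940 ≈ -0.042356)
C - 1*17444 = -658339/15542940 - 1*17444 = -658339/15542940 - 17444 = -271131703699/15542940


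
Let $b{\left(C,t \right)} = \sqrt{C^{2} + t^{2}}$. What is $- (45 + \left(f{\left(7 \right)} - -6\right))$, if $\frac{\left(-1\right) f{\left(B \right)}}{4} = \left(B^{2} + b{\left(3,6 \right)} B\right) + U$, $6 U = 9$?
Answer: $151 + 84 \sqrt{5} \approx 338.83$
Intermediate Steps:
$U = \frac{3}{2}$ ($U = \frac{1}{6} \cdot 9 = \frac{3}{2} \approx 1.5$)
$f{\left(B \right)} = -6 - 4 B^{2} - 12 B \sqrt{5}$ ($f{\left(B \right)} = - 4 \left(\left(B^{2} + \sqrt{3^{2} + 6^{2}} B\right) + \frac{3}{2}\right) = - 4 \left(\left(B^{2} + \sqrt{9 + 36} B\right) + \frac{3}{2}\right) = - 4 \left(\left(B^{2} + \sqrt{45} B\right) + \frac{3}{2}\right) = - 4 \left(\left(B^{2} + 3 \sqrt{5} B\right) + \frac{3}{2}\right) = - 4 \left(\left(B^{2} + 3 B \sqrt{5}\right) + \frac{3}{2}\right) = - 4 \left(\frac{3}{2} + B^{2} + 3 B \sqrt{5}\right) = -6 - 4 B^{2} - 12 B \sqrt{5}$)
$- (45 + \left(f{\left(7 \right)} - -6\right)) = - (45 - \left(196 + 84 \sqrt{5}\right)) = - (-151 - 84 \sqrt{5}) = 151 + 84 \sqrt{5}$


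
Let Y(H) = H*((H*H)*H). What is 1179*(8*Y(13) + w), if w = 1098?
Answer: 270681894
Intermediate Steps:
Y(H) = H⁴ (Y(H) = H*(H²*H) = H*H³ = H⁴)
1179*(8*Y(13) + w) = 1179*(8*13⁴ + 1098) = 1179*(8*28561 + 1098) = 1179*(228488 + 1098) = 1179*229586 = 270681894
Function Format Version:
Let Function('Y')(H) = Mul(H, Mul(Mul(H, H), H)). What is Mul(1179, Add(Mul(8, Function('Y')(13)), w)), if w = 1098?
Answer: 270681894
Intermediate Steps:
Function('Y')(H) = Pow(H, 4) (Function('Y')(H) = Mul(H, Mul(Pow(H, 2), H)) = Mul(H, Pow(H, 3)) = Pow(H, 4))
Mul(1179, Add(Mul(8, Function('Y')(13)), w)) = Mul(1179, Add(Mul(8, Pow(13, 4)), 1098)) = Mul(1179, Add(Mul(8, 28561), 1098)) = Mul(1179, Add(228488, 1098)) = Mul(1179, 229586) = 270681894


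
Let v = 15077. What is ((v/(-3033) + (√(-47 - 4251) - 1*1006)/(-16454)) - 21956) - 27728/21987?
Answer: -1338790562941540/60958935513 - I*√4298/16454 ≈ -21962.0 - 0.0039844*I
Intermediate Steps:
((v/(-3033) + (√(-47 - 4251) - 1*1006)/(-16454)) - 21956) - 27728/21987 = ((15077/(-3033) + (√(-47 - 4251) - 1*1006)/(-16454)) - 21956) - 27728/21987 = ((15077*(-1/3033) + (√(-4298) - 1006)*(-1/16454)) - 21956) - 27728*1/21987 = ((-15077/3033 + (I*√4298 - 1006)*(-1/16454)) - 21956) - 27728/21987 = ((-15077/3033 + (-1006 + I*√4298)*(-1/16454)) - 21956) - 27728/21987 = ((-15077/3033 + (503/8227 - I*√4298/16454)) - 21956) - 27728/21987 = ((-122512880/24952491 - I*√4298/16454) - 21956) - 27728/21987 = (-547979405276/24952491 - I*√4298/16454) - 27728/21987 = -1338790562941540/60958935513 - I*√4298/16454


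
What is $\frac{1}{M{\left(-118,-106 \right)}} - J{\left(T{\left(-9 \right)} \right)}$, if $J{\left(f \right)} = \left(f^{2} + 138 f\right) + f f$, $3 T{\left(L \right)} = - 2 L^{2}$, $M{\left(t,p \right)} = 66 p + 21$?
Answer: $\frac{11299499}{6975} \approx 1620.0$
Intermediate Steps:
$M{\left(t,p \right)} = 21 + 66 p$
$T{\left(L \right)} = - \frac{2 L^{2}}{3}$ ($T{\left(L \right)} = \frac{\left(-2\right) L^{2}}{3} = - \frac{2 L^{2}}{3}$)
$J{\left(f \right)} = 2 f^{2} + 138 f$ ($J{\left(f \right)} = \left(f^{2} + 138 f\right) + f^{2} = 2 f^{2} + 138 f$)
$\frac{1}{M{\left(-118,-106 \right)}} - J{\left(T{\left(-9 \right)} \right)} = \frac{1}{21 + 66 \left(-106\right)} - 2 \left(- \frac{2 \left(-9\right)^{2}}{3}\right) \left(69 - \frac{2 \left(-9\right)^{2}}{3}\right) = \frac{1}{21 - 6996} - 2 \left(\left(- \frac{2}{3}\right) 81\right) \left(69 - 54\right) = \frac{1}{-6975} - 2 \left(-54\right) \left(69 - 54\right) = - \frac{1}{6975} - 2 \left(-54\right) 15 = - \frac{1}{6975} - -1620 = - \frac{1}{6975} + 1620 = \frac{11299499}{6975}$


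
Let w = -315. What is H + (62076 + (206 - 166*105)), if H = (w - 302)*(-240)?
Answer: 192932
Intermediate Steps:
H = 148080 (H = (-315 - 302)*(-240) = -617*(-240) = 148080)
H + (62076 + (206 - 166*105)) = 148080 + (62076 + (206 - 166*105)) = 148080 + (62076 + (206 - 17430)) = 148080 + (62076 - 17224) = 148080 + 44852 = 192932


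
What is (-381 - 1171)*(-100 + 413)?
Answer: -485776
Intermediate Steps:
(-381 - 1171)*(-100 + 413) = -1552*313 = -485776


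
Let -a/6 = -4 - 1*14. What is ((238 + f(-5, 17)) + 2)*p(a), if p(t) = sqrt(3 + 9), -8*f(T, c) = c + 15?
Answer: 472*sqrt(3) ≈ 817.53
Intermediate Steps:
a = 108 (a = -6*(-4 - 1*14) = -6*(-4 - 14) = -6*(-18) = 108)
f(T, c) = -15/8 - c/8 (f(T, c) = -(c + 15)/8 = -(15 + c)/8 = -15/8 - c/8)
p(t) = 2*sqrt(3) (p(t) = sqrt(12) = 2*sqrt(3))
((238 + f(-5, 17)) + 2)*p(a) = ((238 + (-15/8 - 1/8*17)) + 2)*(2*sqrt(3)) = ((238 + (-15/8 - 17/8)) + 2)*(2*sqrt(3)) = ((238 - 4) + 2)*(2*sqrt(3)) = (234 + 2)*(2*sqrt(3)) = 236*(2*sqrt(3)) = 472*sqrt(3)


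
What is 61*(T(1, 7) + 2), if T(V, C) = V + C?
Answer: 610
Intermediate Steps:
T(V, C) = C + V
61*(T(1, 7) + 2) = 61*((7 + 1) + 2) = 61*(8 + 2) = 61*10 = 610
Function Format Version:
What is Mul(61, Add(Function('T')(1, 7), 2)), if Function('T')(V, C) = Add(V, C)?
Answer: 610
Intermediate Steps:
Function('T')(V, C) = Add(C, V)
Mul(61, Add(Function('T')(1, 7), 2)) = Mul(61, Add(Add(7, 1), 2)) = Mul(61, Add(8, 2)) = Mul(61, 10) = 610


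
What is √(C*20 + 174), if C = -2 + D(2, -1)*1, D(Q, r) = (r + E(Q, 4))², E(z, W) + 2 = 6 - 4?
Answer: √154 ≈ 12.410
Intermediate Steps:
E(z, W) = 0 (E(z, W) = -2 + (6 - 4) = -2 + 2 = 0)
D(Q, r) = r² (D(Q, r) = (r + 0)² = r²)
C = -1 (C = -2 + (-1)²*1 = -2 + 1*1 = -2 + 1 = -1)
√(C*20 + 174) = √(-1*20 + 174) = √(-20 + 174) = √154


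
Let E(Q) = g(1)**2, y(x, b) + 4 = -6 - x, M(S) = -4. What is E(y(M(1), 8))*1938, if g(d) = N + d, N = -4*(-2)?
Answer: 156978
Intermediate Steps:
N = 8
g(d) = 8 + d
y(x, b) = -10 - x (y(x, b) = -4 + (-6 - x) = -10 - x)
E(Q) = 81 (E(Q) = (8 + 1)**2 = 9**2 = 81)
E(y(M(1), 8))*1938 = 81*1938 = 156978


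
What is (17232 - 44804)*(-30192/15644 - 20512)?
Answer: 2212101008560/3911 ≈ 5.6561e+8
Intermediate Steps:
(17232 - 44804)*(-30192/15644 - 20512) = -27572*(-30192*1/15644 - 20512) = -27572*(-7548/3911 - 20512) = -27572*(-80229980/3911) = 2212101008560/3911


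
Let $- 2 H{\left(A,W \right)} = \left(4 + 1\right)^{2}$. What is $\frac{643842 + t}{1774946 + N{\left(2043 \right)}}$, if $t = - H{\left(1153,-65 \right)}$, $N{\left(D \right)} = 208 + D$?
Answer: $\frac{1287709}{3554394} \approx 0.36229$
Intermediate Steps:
$H{\left(A,W \right)} = - \frac{25}{2}$ ($H{\left(A,W \right)} = - \frac{\left(4 + 1\right)^{2}}{2} = - \frac{5^{2}}{2} = \left(- \frac{1}{2}\right) 25 = - \frac{25}{2}$)
$t = \frac{25}{2}$ ($t = \left(-1\right) \left(- \frac{25}{2}\right) = \frac{25}{2} \approx 12.5$)
$\frac{643842 + t}{1774946 + N{\left(2043 \right)}} = \frac{643842 + \frac{25}{2}}{1774946 + \left(208 + 2043\right)} = \frac{1287709}{2 \left(1774946 + 2251\right)} = \frac{1287709}{2 \cdot 1777197} = \frac{1287709}{2} \cdot \frac{1}{1777197} = \frac{1287709}{3554394}$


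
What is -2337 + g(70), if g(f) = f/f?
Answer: -2336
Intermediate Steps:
g(f) = 1
-2337 + g(70) = -2337 + 1 = -2336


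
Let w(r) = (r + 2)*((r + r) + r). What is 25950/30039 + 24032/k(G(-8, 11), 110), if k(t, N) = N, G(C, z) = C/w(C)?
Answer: 120791958/550715 ≈ 219.34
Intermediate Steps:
w(r) = 3*r*(2 + r) (w(r) = (2 + r)*(2*r + r) = (2 + r)*(3*r) = 3*r*(2 + r))
G(C, z) = 1/(3*(2 + C)) (G(C, z) = C/((3*C*(2 + C))) = C*(1/(3*C*(2 + C))) = 1/(3*(2 + C)))
25950/30039 + 24032/k(G(-8, 11), 110) = 25950/30039 + 24032/110 = 25950*(1/30039) + 24032*(1/110) = 8650/10013 + 12016/55 = 120791958/550715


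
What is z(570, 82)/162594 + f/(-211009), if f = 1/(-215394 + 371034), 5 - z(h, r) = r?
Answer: -421465183519/889970203155240 ≈ -0.00047357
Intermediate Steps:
z(h, r) = 5 - r
f = 1/155640 ≈ 6.4251e-6
z(570, 82)/162594 + f/(-211009) = (5 - 1*82)/162594 + (1/155640)/(-211009) = (5 - 82)*(1/162594) + (1/155640)*(-1/211009) = -77*1/162594 - 1/32841440760 = -77/162594 - 1/32841440760 = -421465183519/889970203155240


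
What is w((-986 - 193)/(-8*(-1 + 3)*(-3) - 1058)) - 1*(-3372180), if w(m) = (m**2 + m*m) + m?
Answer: 859991197218/255025 ≈ 3.3722e+6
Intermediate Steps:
w(m) = m + 2*m**2 (w(m) = (m**2 + m**2) + m = 2*m**2 + m = m + 2*m**2)
w((-986 - 193)/(-8*(-1 + 3)*(-3) - 1058)) - 1*(-3372180) = ((-986 - 193)/(-8*(-1 + 3)*(-3) - 1058))*(1 + 2*((-986 - 193)/(-8*(-1 + 3)*(-3) - 1058))) - 1*(-3372180) = (-1179/(-8*2*(-3) - 1058))*(1 + 2*(-1179/(-8*2*(-3) - 1058))) + 3372180 = (-1179/(-2*8*(-3) - 1058))*(1 + 2*(-1179/(-2*8*(-3) - 1058))) + 3372180 = (-1179/(-16*(-3) - 1058))*(1 + 2*(-1179/(-16*(-3) - 1058))) + 3372180 = (-1179/(48 - 1058))*(1 + 2*(-1179/(48 - 1058))) + 3372180 = (-1179/(-1010))*(1 + 2*(-1179/(-1010))) + 3372180 = (-1179*(-1/1010))*(1 + 2*(-1179*(-1/1010))) + 3372180 = 1179*(1 + 2*(1179/1010))/1010 + 3372180 = 1179*(1 + 1179/505)/1010 + 3372180 = (1179/1010)*(1684/505) + 3372180 = 992718/255025 + 3372180 = 859991197218/255025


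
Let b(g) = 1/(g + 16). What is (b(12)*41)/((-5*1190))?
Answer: -41/166600 ≈ -0.00024610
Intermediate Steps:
b(g) = 1/(16 + g)
(b(12)*41)/((-5*1190)) = (41/(16 + 12))/((-5*1190)) = (41/28)/(-5950) = ((1/28)*41)*(-1/5950) = (41/28)*(-1/5950) = -41/166600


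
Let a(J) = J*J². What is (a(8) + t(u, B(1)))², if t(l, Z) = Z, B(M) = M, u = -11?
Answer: 263169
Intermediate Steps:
a(J) = J³
(a(8) + t(u, B(1)))² = (8³ + 1)² = (512 + 1)² = 513² = 263169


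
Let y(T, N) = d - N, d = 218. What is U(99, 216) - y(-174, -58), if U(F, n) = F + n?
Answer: 39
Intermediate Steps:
y(T, N) = 218 - N
U(99, 216) - y(-174, -58) = (99 + 216) - (218 - 1*(-58)) = 315 - (218 + 58) = 315 - 1*276 = 315 - 276 = 39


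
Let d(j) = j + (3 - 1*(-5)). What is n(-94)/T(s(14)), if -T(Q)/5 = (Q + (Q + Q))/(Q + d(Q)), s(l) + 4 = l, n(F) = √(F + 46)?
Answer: -56*I*√3/75 ≈ -1.2933*I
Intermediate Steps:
n(F) = √(46 + F)
d(j) = 8 + j (d(j) = j + (3 + 5) = j + 8 = 8 + j)
s(l) = -4 + l
T(Q) = -15*Q/(8 + 2*Q) (T(Q) = -5*(Q + (Q + Q))/(Q + (8 + Q)) = -5*(Q + 2*Q)/(8 + 2*Q) = -5*3*Q/(8 + 2*Q) = -15*Q/(8 + 2*Q))
n(-94)/T(s(14)) = √(46 - 94)/((-15*(-4 + 14)/(8 + 2*(-4 + 14)))) = √(-48)/((-15*10/(8 + 2*10))) = (4*I*√3)/((-15*10/(8 + 20))) = (4*I*√3)/((-15*10/28)) = (4*I*√3)/((-15*10*1/28)) = (4*I*√3)/(-75/14) = (4*I*√3)*(-14/75) = -56*I*√3/75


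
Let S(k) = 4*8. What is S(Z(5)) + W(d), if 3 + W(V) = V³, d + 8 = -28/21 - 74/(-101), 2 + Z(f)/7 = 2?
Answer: -16891235333/27818127 ≈ -607.20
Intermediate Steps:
Z(f) = 0 (Z(f) = -14 + 7*2 = -14 + 14 = 0)
S(k) = 32
d = -2606/303 (d = -8 + (-28/21 - 74/(-101)) = -8 + (-28*1/21 - 74*(-1/101)) = -8 + (-4/3 + 74/101) = -8 - 182/303 = -2606/303 ≈ -8.6007)
W(V) = -3 + V³
S(Z(5)) + W(d) = 32 + (-3 + (-2606/303)³) = 32 + (-3 - 17697961016/27818127) = 32 - 17781415397/27818127 = -16891235333/27818127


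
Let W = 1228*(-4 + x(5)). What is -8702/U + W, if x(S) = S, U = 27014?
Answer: 16582245/13507 ≈ 1227.7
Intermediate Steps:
W = 1228 (W = 1228*(-4 + 5) = 1228*1 = 1228)
-8702/U + W = -8702/27014 + 1228 = -8702*1/27014 + 1228 = -4351/13507 + 1228 = 16582245/13507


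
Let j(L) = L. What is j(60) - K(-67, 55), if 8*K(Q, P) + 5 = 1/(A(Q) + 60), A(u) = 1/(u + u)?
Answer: 3898781/64312 ≈ 60.623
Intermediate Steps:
A(u) = 1/(2*u)
K(Q, P) = -5/8 + 1/(8*(60 + 1/(2*Q))) (K(Q, P) = -5/8 + 1/(8*(1/(2*Q) + 60)) = -5/8 + 1/(8*(60 + 1/(2*Q))))
j(60) - K(-67, 55) = 60 - (-5 - 598*(-67))/(8*(1 + 120*(-67))) = 60 - (-5 + 40066)/(8*(1 - 8040)) = 60 - 40061/(8*(-8039)) = 60 - (-1)*40061/(8*8039) = 60 - 1*(-40061/64312) = 60 + 40061/64312 = 3898781/64312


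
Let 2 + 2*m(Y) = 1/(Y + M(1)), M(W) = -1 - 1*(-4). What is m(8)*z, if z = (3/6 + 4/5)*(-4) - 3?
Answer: 861/110 ≈ 7.8273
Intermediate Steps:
M(W) = 3 (M(W) = -1 + 4 = 3)
z = -41/5 (z = (3*(⅙) + 4*(⅕))*(-4) - 3 = (½ + ⅘)*(-4) - 3 = (13/10)*(-4) - 3 = -26/5 - 3 = -41/5 ≈ -8.2000)
m(Y) = -1 + 1/(2*(3 + Y)) (m(Y) = -1 + 1/(2*(Y + 3)) = -1 + 1/(2*(3 + Y)))
m(8)*z = ((-5/2 - 1*8)/(3 + 8))*(-41/5) = ((-5/2 - 8)/11)*(-41/5) = ((1/11)*(-21/2))*(-41/5) = -21/22*(-41/5) = 861/110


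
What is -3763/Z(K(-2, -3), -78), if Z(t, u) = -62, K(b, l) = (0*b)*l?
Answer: 3763/62 ≈ 60.694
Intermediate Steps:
K(b, l) = 0 (K(b, l) = 0*l = 0)
-3763/Z(K(-2, -3), -78) = -3763/(-62) = -3763*(-1/62) = 3763/62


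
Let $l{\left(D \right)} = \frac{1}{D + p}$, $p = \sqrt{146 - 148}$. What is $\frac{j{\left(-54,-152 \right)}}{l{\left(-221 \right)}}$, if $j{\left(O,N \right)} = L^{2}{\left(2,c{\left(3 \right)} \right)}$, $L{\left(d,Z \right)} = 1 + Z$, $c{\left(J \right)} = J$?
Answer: $-3536 + 16 i \sqrt{2} \approx -3536.0 + 22.627 i$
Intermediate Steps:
$p = i \sqrt{2}$ ($p = \sqrt{-2} = i \sqrt{2} \approx 1.4142 i$)
$j{\left(O,N \right)} = 16$ ($j{\left(O,N \right)} = \left(1 + 3\right)^{2} = 4^{2} = 16$)
$l{\left(D \right)} = \frac{1}{D + i \sqrt{2}}$
$\frac{j{\left(-54,-152 \right)}}{l{\left(-221 \right)}} = \frac{16}{\frac{1}{-221 + i \sqrt{2}}} = 16 \left(-221 + i \sqrt{2}\right) = -3536 + 16 i \sqrt{2}$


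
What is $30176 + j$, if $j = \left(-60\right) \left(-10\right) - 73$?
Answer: $30703$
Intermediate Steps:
$j = 527$ ($j = 600 - 73 = 527$)
$30176 + j = 30176 + 527 = 30703$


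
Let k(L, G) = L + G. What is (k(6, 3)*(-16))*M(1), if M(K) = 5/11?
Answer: -720/11 ≈ -65.455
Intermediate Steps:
k(L, G) = G + L
M(K) = 5/11 (M(K) = 5*(1/11) = 5/11)
(k(6, 3)*(-16))*M(1) = ((3 + 6)*(-16))*(5/11) = (9*(-16))*(5/11) = -144*5/11 = -720/11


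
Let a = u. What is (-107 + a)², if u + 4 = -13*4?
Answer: 26569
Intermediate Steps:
u = -56 (u = -4 - 13*4 = -4 - 52 = -56)
a = -56
(-107 + a)² = (-107 - 56)² = (-163)² = 26569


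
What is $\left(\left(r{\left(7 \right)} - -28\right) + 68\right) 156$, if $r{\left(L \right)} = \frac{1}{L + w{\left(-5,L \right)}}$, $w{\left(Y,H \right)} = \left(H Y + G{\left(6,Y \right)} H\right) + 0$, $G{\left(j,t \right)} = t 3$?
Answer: $\frac{1991652}{133} \approx 14975.0$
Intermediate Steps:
$G{\left(j,t \right)} = 3 t$
$w{\left(Y,H \right)} = 4 H Y$ ($w{\left(Y,H \right)} = \left(H Y + 3 Y H\right) + 0 = \left(H Y + 3 H Y\right) + 0 = 4 H Y + 0 = 4 H Y$)
$r{\left(L \right)} = - \frac{1}{19 L}$ ($r{\left(L \right)} = \frac{1}{L + 4 L \left(-5\right)} = \frac{1}{L - 20 L} = \frac{1}{\left(-19\right) L} = - \frac{1}{19 L}$)
$\left(\left(r{\left(7 \right)} - -28\right) + 68\right) 156 = \left(\left(- \frac{1}{19 \cdot 7} - -28\right) + 68\right) 156 = \left(\left(\left(- \frac{1}{19}\right) \frac{1}{7} + 28\right) + 68\right) 156 = \left(\left(- \frac{1}{133} + 28\right) + 68\right) 156 = \left(\frac{3723}{133} + 68\right) 156 = \frac{12767}{133} \cdot 156 = \frac{1991652}{133}$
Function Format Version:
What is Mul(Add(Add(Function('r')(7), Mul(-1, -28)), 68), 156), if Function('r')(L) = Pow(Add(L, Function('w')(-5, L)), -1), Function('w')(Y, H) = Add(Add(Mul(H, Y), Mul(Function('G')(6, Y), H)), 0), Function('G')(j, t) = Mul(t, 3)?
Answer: Rational(1991652, 133) ≈ 14975.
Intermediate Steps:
Function('G')(j, t) = Mul(3, t)
Function('w')(Y, H) = Mul(4, H, Y) (Function('w')(Y, H) = Add(Add(Mul(H, Y), Mul(Mul(3, Y), H)), 0) = Add(Add(Mul(H, Y), Mul(3, H, Y)), 0) = Add(Mul(4, H, Y), 0) = Mul(4, H, Y))
Function('r')(L) = Mul(Rational(-1, 19), Pow(L, -1)) (Function('r')(L) = Pow(Add(L, Mul(4, L, -5)), -1) = Pow(Add(L, Mul(-20, L)), -1) = Pow(Mul(-19, L), -1) = Mul(Rational(-1, 19), Pow(L, -1)))
Mul(Add(Add(Function('r')(7), Mul(-1, -28)), 68), 156) = Mul(Add(Add(Mul(Rational(-1, 19), Pow(7, -1)), Mul(-1, -28)), 68), 156) = Mul(Add(Add(Mul(Rational(-1, 19), Rational(1, 7)), 28), 68), 156) = Mul(Add(Add(Rational(-1, 133), 28), 68), 156) = Mul(Add(Rational(3723, 133), 68), 156) = Mul(Rational(12767, 133), 156) = Rational(1991652, 133)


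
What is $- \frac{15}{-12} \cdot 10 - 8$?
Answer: $\frac{9}{2} \approx 4.5$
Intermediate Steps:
$- \frac{15}{-12} \cdot 10 - 8 = \left(-15\right) \left(- \frac{1}{12}\right) 10 - 8 = \frac{5}{4} \cdot 10 - 8 = \frac{25}{2} - 8 = \frac{9}{2}$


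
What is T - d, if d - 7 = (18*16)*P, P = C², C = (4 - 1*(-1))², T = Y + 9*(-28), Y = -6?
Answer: -180265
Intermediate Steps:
T = -258 (T = -6 + 9*(-28) = -6 - 252 = -258)
C = 25 (C = (4 + 1)² = 5² = 25)
P = 625 (P = 25² = 625)
d = 180007 (d = 7 + (18*16)*625 = 7 + 288*625 = 7 + 180000 = 180007)
T - d = -258 - 1*180007 = -258 - 180007 = -180265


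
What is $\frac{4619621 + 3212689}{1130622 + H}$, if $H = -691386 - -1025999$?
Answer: $\frac{1566462}{293047} \approx 5.3454$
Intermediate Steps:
$H = 334613$ ($H = -691386 + 1025999 = 334613$)
$\frac{4619621 + 3212689}{1130622 + H} = \frac{4619621 + 3212689}{1130622 + 334613} = \frac{7832310}{1465235} = 7832310 \cdot \frac{1}{1465235} = \frac{1566462}{293047}$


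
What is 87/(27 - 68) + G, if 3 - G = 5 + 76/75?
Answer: -15791/3075 ≈ -5.1353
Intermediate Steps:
G = -226/75 (G = 3 - (5 + 76/75) = 3 - 1*451/75 = 3 - 451/75 = -226/75 ≈ -3.0133)
87/(27 - 68) + G = 87/(27 - 68) - 226/75 = 87/(-41) - 226/75 = 87*(-1/41) - 226/75 = -87/41 - 226/75 = -15791/3075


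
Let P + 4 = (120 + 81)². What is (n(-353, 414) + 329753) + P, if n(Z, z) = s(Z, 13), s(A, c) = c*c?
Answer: 370319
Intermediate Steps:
s(A, c) = c²
P = 40397 (P = -4 + (120 + 81)² = -4 + 201² = -4 + 40401 = 40397)
n(Z, z) = 169 (n(Z, z) = 13² = 169)
(n(-353, 414) + 329753) + P = (169 + 329753) + 40397 = 329922 + 40397 = 370319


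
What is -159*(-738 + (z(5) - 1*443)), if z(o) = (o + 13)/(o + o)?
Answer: 937464/5 ≈ 1.8749e+5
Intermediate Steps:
z(o) = (13 + o)/(2*o) (z(o) = (13 + o)/((2*o)) = (13 + o)*(1/(2*o)) = (13 + o)/(2*o))
-159*(-738 + (z(5) - 1*443)) = -159*(-738 + ((½)*(13 + 5)/5 - 1*443)) = -159*(-738 + ((½)*(⅕)*18 - 443)) = -159*(-738 + (9/5 - 443)) = -159*(-738 - 2206/5) = -159*(-5896/5) = 937464/5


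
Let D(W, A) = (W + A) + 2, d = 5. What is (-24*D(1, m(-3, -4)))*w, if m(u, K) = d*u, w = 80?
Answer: 23040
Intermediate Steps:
m(u, K) = 5*u
D(W, A) = 2 + A + W (D(W, A) = (A + W) + 2 = 2 + A + W)
(-24*D(1, m(-3, -4)))*w = -24*(2 + 5*(-3) + 1)*80 = -24*(2 - 15 + 1)*80 = -24*(-12)*80 = 288*80 = 23040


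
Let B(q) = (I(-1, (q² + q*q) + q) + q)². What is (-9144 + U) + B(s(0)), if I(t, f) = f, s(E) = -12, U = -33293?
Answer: 27259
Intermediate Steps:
B(q) = (2*q + 2*q²)² (B(q) = (((q² + q*q) + q) + q)² = (((q² + q²) + q) + q)² = ((2*q² + q) + q)² = ((q + 2*q²) + q)² = (2*q + 2*q²)²)
(-9144 + U) + B(s(0)) = (-9144 - 33293) + 4*(-12)²*(1 - 12)² = -42437 + 4*144*(-11)² = -42437 + 4*144*121 = -42437 + 69696 = 27259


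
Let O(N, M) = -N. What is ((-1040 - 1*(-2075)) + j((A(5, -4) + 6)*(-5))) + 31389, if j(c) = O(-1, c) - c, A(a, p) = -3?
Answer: 32440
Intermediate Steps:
j(c) = 1 - c (j(c) = -1*(-1) - c = 1 - c)
((-1040 - 1*(-2075)) + j((A(5, -4) + 6)*(-5))) + 31389 = ((-1040 - 1*(-2075)) + (1 - (-3 + 6)*(-5))) + 31389 = ((-1040 + 2075) + (1 - 3*(-5))) + 31389 = (1035 + (1 - 1*(-15))) + 31389 = (1035 + (1 + 15)) + 31389 = (1035 + 16) + 31389 = 1051 + 31389 = 32440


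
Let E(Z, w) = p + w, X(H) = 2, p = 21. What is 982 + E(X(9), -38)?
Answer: 965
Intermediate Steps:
E(Z, w) = 21 + w
982 + E(X(9), -38) = 982 + (21 - 38) = 982 - 17 = 965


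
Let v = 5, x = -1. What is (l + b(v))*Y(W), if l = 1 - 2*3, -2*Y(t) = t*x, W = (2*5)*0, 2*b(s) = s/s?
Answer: 0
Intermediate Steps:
b(s) = 1/2 (b(s) = (s/s)/2 = (1/2)*1 = 1/2)
W = 0 (W = 10*0 = 0)
Y(t) = t/2 (Y(t) = -t*(-1)/2 = -(-1)*t/2 = t/2)
l = -5 (l = 1 - 6 = -5)
(l + b(v))*Y(W) = (-5 + 1/2)*((1/2)*0) = -9/2*0 = 0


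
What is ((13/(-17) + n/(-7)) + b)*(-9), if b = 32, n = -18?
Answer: -36207/119 ≈ -304.26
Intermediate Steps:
((13/(-17) + n/(-7)) + b)*(-9) = ((13/(-17) - 18/(-7)) + 32)*(-9) = ((13*(-1/17) - 18*(-⅐)) + 32)*(-9) = ((-13/17 + 18/7) + 32)*(-9) = (215/119 + 32)*(-9) = (4023/119)*(-9) = -36207/119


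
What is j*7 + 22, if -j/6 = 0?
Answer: 22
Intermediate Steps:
j = 0 (j = -6*0 = 0)
j*7 + 22 = 0*7 + 22 = 0 + 22 = 22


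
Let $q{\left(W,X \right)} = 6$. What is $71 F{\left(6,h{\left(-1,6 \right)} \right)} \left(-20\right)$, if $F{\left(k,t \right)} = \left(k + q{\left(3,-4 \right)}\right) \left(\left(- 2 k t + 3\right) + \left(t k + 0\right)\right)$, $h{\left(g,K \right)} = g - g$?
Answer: $-51120$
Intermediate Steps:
$h{\left(g,K \right)} = 0$
$F{\left(k,t \right)} = \left(3 - k t\right) \left(6 + k\right)$ ($F{\left(k,t \right)} = \left(k + 6\right) \left(\left(- 2 k t + 3\right) + \left(t k + 0\right)\right) = \left(6 + k\right) \left(\left(- 2 k t + 3\right) + \left(k t + 0\right)\right) = \left(6 + k\right) \left(\left(3 - 2 k t\right) + k t\right) = \left(6 + k\right) \left(3 - k t\right) = \left(3 - k t\right) \left(6 + k\right)$)
$71 F{\left(6,h{\left(-1,6 \right)} \right)} \left(-20\right) = 71 \left(18 + 3 \cdot 6 - 0 \cdot 6^{2} - 36 \cdot 0\right) \left(-20\right) = 71 \left(18 + 18 - 0 \cdot 36 + 0\right) \left(-20\right) = 71 \left(18 + 18 + 0 + 0\right) \left(-20\right) = 71 \cdot 36 \left(-20\right) = 2556 \left(-20\right) = -51120$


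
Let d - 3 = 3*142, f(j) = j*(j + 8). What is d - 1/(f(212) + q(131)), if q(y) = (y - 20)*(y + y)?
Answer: 32484737/75722 ≈ 429.00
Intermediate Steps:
f(j) = j*(8 + j)
q(y) = 2*y*(-20 + y) (q(y) = (-20 + y)*(2*y) = 2*y*(-20 + y))
d = 429 (d = 3 + 3*142 = 3 + 426 = 429)
d - 1/(f(212) + q(131)) = 429 - 1/(212*(8 + 212) + 2*131*(-20 + 131)) = 429 - 1/(212*220 + 2*131*111) = 429 - 1/(46640 + 29082) = 429 - 1/75722 = 32484737/75722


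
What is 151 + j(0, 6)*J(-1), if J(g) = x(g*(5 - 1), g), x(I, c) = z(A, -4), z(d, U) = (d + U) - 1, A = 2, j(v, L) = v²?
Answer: 151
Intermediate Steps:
z(d, U) = -1 + U + d (z(d, U) = (U + d) - 1 = -1 + U + d)
x(I, c) = -3 (x(I, c) = -1 - 4 + 2 = -3)
J(g) = -3
151 + j(0, 6)*J(-1) = 151 + 0²*(-3) = 151 + 0*(-3) = 151 + 0 = 151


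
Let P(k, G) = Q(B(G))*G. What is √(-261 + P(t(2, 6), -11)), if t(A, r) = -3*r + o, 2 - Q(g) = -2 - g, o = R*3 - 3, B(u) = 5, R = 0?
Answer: 6*I*√10 ≈ 18.974*I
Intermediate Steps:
o = -3 (o = 0*3 - 3 = 0 - 3 = -3)
Q(g) = 4 + g (Q(g) = 2 - (-2 - g) = 2 + (2 + g) = 4 + g)
t(A, r) = -3 - 3*r (t(A, r) = -3*r - 3 = -3 - 3*r)
P(k, G) = 9*G (P(k, G) = (4 + 5)*G = 9*G)
√(-261 + P(t(2, 6), -11)) = √(-261 + 9*(-11)) = √(-261 - 99) = √(-360) = 6*I*√10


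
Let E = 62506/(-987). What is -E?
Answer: 62506/987 ≈ 63.329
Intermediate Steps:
E = -62506/987 (E = 62506*(-1/987) = -62506/987 ≈ -63.329)
-E = -1*(-62506/987) = 62506/987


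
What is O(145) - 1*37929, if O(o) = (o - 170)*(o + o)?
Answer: -45179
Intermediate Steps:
O(o) = 2*o*(-170 + o) (O(o) = (-170 + o)*(2*o) = 2*o*(-170 + o))
O(145) - 1*37929 = 2*145*(-170 + 145) - 1*37929 = 2*145*(-25) - 37929 = -7250 - 37929 = -45179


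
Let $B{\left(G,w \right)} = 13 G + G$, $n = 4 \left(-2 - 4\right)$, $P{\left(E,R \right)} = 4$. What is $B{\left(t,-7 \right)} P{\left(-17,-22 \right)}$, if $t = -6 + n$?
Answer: $-1680$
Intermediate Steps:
$n = -24$ ($n = 4 \left(-6\right) = -24$)
$t = -30$ ($t = -6 - 24 = -30$)
$B{\left(G,w \right)} = 14 G$
$B{\left(t,-7 \right)} P{\left(-17,-22 \right)} = 14 \left(-30\right) 4 = \left(-420\right) 4 = -1680$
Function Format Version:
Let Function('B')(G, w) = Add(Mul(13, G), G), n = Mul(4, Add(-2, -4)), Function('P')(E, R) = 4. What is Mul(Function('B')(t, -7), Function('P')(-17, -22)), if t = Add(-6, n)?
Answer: -1680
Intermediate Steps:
n = -24 (n = Mul(4, -6) = -24)
t = -30 (t = Add(-6, -24) = -30)
Function('B')(G, w) = Mul(14, G)
Mul(Function('B')(t, -7), Function('P')(-17, -22)) = Mul(Mul(14, -30), 4) = Mul(-420, 4) = -1680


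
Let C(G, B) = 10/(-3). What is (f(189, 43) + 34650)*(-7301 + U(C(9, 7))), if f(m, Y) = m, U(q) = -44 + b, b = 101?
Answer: -252373716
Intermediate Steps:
C(G, B) = -10/3 (C(G, B) = 10*(-⅓) = -10/3)
U(q) = 57 (U(q) = -44 + 101 = 57)
(f(189, 43) + 34650)*(-7301 + U(C(9, 7))) = (189 + 34650)*(-7301 + 57) = 34839*(-7244) = -252373716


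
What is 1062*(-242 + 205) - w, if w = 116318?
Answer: -155612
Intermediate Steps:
1062*(-242 + 205) - w = 1062*(-242 + 205) - 1*116318 = 1062*(-37) - 116318 = -39294 - 116318 = -155612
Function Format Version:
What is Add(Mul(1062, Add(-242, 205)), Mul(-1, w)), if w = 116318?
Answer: -155612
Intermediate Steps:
Add(Mul(1062, Add(-242, 205)), Mul(-1, w)) = Add(Mul(1062, Add(-242, 205)), Mul(-1, 116318)) = Add(Mul(1062, -37), -116318) = Add(-39294, -116318) = -155612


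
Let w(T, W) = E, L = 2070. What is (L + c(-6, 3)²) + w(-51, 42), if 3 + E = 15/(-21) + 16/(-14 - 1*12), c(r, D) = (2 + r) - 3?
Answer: 192435/91 ≈ 2114.7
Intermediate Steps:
c(r, D) = -1 + r
E = -394/91 (E = -3 + (15/(-21) + 16/(-14 - 1*12)) = -3 + (15*(-1/21) + 16/(-14 - 12)) = -3 + (-5/7 + 16/(-26)) = -3 + (-5/7 + 16*(-1/26)) = -3 + (-5/7 - 8/13) = -3 - 121/91 = -394/91 ≈ -4.3297)
w(T, W) = -394/91
(L + c(-6, 3)²) + w(-51, 42) = (2070 + (-1 - 6)²) - 394/91 = (2070 + (-7)²) - 394/91 = (2070 + 49) - 394/91 = 2119 - 394/91 = 192435/91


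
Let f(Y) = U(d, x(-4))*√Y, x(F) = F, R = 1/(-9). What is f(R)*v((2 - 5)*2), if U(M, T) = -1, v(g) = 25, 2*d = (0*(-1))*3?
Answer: -25*I/3 ≈ -8.3333*I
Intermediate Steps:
R = -⅑ ≈ -0.11111
d = 0 (d = ((0*(-1))*3)/2 = (0*3)/2 = (½)*0 = 0)
f(Y) = -√Y
f(R)*v((2 - 5)*2) = -√(-⅑)*25 = -I/3*25 = -25*I/3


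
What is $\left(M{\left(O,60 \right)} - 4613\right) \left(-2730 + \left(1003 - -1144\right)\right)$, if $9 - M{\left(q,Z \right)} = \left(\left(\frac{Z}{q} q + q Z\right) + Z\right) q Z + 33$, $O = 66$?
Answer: $9422117771$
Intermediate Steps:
$M{\left(q,Z \right)} = -24 - Z q \left(2 Z + Z q\right)$ ($M{\left(q,Z \right)} = 9 - \left(\left(\left(\frac{Z}{q} q + q Z\right) + Z\right) q Z + 33\right) = 9 - \left(\left(\left(Z + Z q\right) + Z\right) q Z + 33\right) = 9 - \left(\left(2 Z + Z q\right) q Z + 33\right) = 9 - \left(q \left(2 Z + Z q\right) Z + 33\right) = 9 - \left(Z q \left(2 Z + Z q\right) + 33\right) = 9 - \left(33 + Z q \left(2 Z + Z q\right)\right) = -24 - Z q \left(2 Z + Z q\right)$)
$\left(M{\left(O,60 \right)} - 4613\right) \left(-2730 + \left(1003 - -1144\right)\right) = \left(\left(-24 - 60^{2} \cdot 66^{2} - 132 \cdot 60^{2}\right) - 4613\right) \left(-2730 + \left(1003 - -1144\right)\right) = \left(\left(-24 - 3600 \cdot 4356 - 132 \cdot 3600\right) - 4613\right) \left(-2730 + \left(1003 + 1144\right)\right) = \left(\left(-24 - 15681600 - 475200\right) - 4613\right) \left(-2730 + 2147\right) = \left(-16156824 - 4613\right) \left(-583\right) = \left(-16161437\right) \left(-583\right) = 9422117771$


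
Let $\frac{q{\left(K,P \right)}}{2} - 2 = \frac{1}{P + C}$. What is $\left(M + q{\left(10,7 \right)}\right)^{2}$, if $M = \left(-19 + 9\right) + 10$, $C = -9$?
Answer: $9$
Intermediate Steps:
$M = 0$ ($M = -10 + 10 = 0$)
$q{\left(K,P \right)} = 4 + \frac{2}{-9 + P}$ ($q{\left(K,P \right)} = 4 + \frac{2}{P - 9} = 4 + \frac{2}{-9 + P}$)
$\left(M + q{\left(10,7 \right)}\right)^{2} = \left(0 + \frac{2 \left(-17 + 2 \cdot 7\right)}{-9 + 7}\right)^{2} = \left(0 + \frac{2 \left(-17 + 14\right)}{-2}\right)^{2} = \left(0 + 2 \left(- \frac{1}{2}\right) \left(-3\right)\right)^{2} = \left(0 + 3\right)^{2} = 3^{2} = 9$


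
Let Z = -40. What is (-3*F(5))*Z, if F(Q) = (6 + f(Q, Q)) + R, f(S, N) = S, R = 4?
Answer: 1800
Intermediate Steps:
F(Q) = 10 + Q (F(Q) = (6 + Q) + 4 = 10 + Q)
(-3*F(5))*Z = -3*(10 + 5)*(-40) = -3*15*(-40) = -45*(-40) = 1800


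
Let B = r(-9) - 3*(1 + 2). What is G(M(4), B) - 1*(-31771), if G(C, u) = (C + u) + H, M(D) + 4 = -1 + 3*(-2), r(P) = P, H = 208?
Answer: 31950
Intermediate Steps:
M(D) = -11 (M(D) = -4 + (-1 + 3*(-2)) = -4 + (-1 - 6) = -4 - 7 = -11)
B = -18 (B = -9 - 3*(1 + 2) = -9 - 3*3 = -9 - 1*9 = -9 - 9 = -18)
G(C, u) = 208 + C + u (G(C, u) = (C + u) + 208 = 208 + C + u)
G(M(4), B) - 1*(-31771) = (208 - 11 - 18) - 1*(-31771) = 179 + 31771 = 31950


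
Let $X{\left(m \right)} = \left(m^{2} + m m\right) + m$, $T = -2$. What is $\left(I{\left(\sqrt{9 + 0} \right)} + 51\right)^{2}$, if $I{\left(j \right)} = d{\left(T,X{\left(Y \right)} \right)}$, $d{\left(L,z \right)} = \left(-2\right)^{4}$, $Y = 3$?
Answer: $4489$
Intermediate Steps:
$X{\left(m \right)} = m + 2 m^{2}$ ($X{\left(m \right)} = \left(m^{2} + m^{2}\right) + m = 2 m^{2} + m = m + 2 m^{2}$)
$d{\left(L,z \right)} = 16$
$I{\left(j \right)} = 16$
$\left(I{\left(\sqrt{9 + 0} \right)} + 51\right)^{2} = \left(16 + 51\right)^{2} = 67^{2} = 4489$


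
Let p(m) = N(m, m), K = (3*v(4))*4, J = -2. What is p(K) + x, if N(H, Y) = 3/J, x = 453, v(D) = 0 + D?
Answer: 903/2 ≈ 451.50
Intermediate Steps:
v(D) = D
K = 48 (K = (3*4)*4 = 12*4 = 48)
N(H, Y) = -3/2 (N(H, Y) = 3/(-2) = 3*(-1/2) = -3/2)
p(m) = -3/2
p(K) + x = -3/2 + 453 = 903/2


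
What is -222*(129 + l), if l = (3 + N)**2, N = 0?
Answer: -30636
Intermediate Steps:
l = 9 (l = (3 + 0)**2 = 3**2 = 9)
-222*(129 + l) = -222*(129 + 9) = -222*138 = -30636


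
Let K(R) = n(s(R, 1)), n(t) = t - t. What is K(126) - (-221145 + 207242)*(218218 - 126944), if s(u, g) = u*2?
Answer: 1268982422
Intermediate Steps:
s(u, g) = 2*u
n(t) = 0
K(R) = 0
K(126) - (-221145 + 207242)*(218218 - 126944) = 0 - (-221145 + 207242)*(218218 - 126944) = 0 - (-13903)*91274 = 0 - 1*(-1268982422) = 0 + 1268982422 = 1268982422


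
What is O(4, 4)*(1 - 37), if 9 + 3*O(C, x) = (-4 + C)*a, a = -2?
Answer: 108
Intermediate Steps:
O(C, x) = -1/3 - 2*C/3 (O(C, x) = -3 + ((-4 + C)*(-2))/3 = -3 + (8 - 2*C)/3 = -3 + (8/3 - 2*C/3) = -1/3 - 2*C/3)
O(4, 4)*(1 - 37) = (-1/3 - 2/3*4)*(1 - 37) = (-1/3 - 8/3)*(-36) = -3*(-36) = 108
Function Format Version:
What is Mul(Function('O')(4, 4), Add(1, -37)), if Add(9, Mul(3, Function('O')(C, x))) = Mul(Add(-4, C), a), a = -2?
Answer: 108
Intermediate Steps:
Function('O')(C, x) = Add(Rational(-1, 3), Mul(Rational(-2, 3), C)) (Function('O')(C, x) = Add(-3, Mul(Rational(1, 3), Mul(Add(-4, C), -2))) = Add(-3, Mul(Rational(1, 3), Add(8, Mul(-2, C)))) = Add(-3, Add(Rational(8, 3), Mul(Rational(-2, 3), C))) = Add(Rational(-1, 3), Mul(Rational(-2, 3), C)))
Mul(Function('O')(4, 4), Add(1, -37)) = Mul(Add(Rational(-1, 3), Mul(Rational(-2, 3), 4)), Add(1, -37)) = Mul(Add(Rational(-1, 3), Rational(-8, 3)), -36) = Mul(-3, -36) = 108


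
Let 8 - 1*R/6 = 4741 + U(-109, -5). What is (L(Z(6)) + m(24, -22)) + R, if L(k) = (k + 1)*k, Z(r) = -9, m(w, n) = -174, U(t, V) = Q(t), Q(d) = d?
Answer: -27846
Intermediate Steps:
U(t, V) = t
L(k) = k*(1 + k) (L(k) = (1 + k)*k = k*(1 + k))
R = -27744 (R = 48 - 6*(4741 - 109) = 48 - 6*4632 = 48 - 27792 = -27744)
(L(Z(6)) + m(24, -22)) + R = (-9*(1 - 9) - 174) - 27744 = (-9*(-8) - 174) - 27744 = (72 - 174) - 27744 = -102 - 27744 = -27846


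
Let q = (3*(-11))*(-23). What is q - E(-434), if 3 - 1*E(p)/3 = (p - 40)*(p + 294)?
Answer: 199830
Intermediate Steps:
q = 759 (q = -33*(-23) = 759)
E(p) = 9 - 3*(-40 + p)*(294 + p) (E(p) = 9 - 3*(p - 40)*(p + 294) = 9 - 3*(-40 + p)*(294 + p))
q - E(-434) = 759 - (35289 - 762*(-434) - 3*(-434)²) = 759 - (35289 + 330708 - 3*188356) = 759 - (35289 + 330708 - 565068) = 759 - 1*(-199071) = 759 + 199071 = 199830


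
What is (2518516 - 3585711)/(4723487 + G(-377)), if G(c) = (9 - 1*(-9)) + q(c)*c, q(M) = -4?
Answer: -1067195/4725013 ≈ -0.22586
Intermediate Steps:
G(c) = 18 - 4*c (G(c) = (9 - 1*(-9)) - 4*c = (9 + 9) - 4*c = 18 - 4*c)
(2518516 - 3585711)/(4723487 + G(-377)) = (2518516 - 3585711)/(4723487 + (18 - 4*(-377))) = -1067195/(4723487 + (18 + 1508)) = -1067195/(4723487 + 1526) = -1067195/4725013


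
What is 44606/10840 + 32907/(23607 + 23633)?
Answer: 61597483/12802040 ≈ 4.8115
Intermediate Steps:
44606/10840 + 32907/(23607 + 23633) = 44606*(1/10840) + 32907/47240 = 22303/5420 + 32907*(1/47240) = 22303/5420 + 32907/47240 = 61597483/12802040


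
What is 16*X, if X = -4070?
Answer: -65120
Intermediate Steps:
16*X = 16*(-4070) = -65120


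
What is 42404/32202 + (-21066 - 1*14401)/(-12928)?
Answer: 845153623/208153728 ≈ 4.0602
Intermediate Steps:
42404/32202 + (-21066 - 1*14401)/(-12928) = 42404*(1/32202) + (-21066 - 14401)*(-1/12928) = 21202/16101 - 35467*(-1/12928) = 21202/16101 + 35467/12928 = 845153623/208153728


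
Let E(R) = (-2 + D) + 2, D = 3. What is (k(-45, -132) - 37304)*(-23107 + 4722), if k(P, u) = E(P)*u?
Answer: 693114500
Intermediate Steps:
E(R) = 3 (E(R) = (-2 + 3) + 2 = 1 + 2 = 3)
k(P, u) = 3*u
(k(-45, -132) - 37304)*(-23107 + 4722) = (3*(-132) - 37304)*(-23107 + 4722) = (-396 - 37304)*(-18385) = -37700*(-18385) = 693114500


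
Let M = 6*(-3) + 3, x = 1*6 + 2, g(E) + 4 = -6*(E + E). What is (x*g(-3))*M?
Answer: -3840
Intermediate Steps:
g(E) = -4 - 12*E (g(E) = -4 - 6*(E + E) = -4 - 12*E)
x = 8 (x = 6 + 2 = 8)
M = -15 (M = -18 + 3 = -15)
(x*g(-3))*M = (8*(-4 - 12*(-3)))*(-15) = (8*(-4 + 36))*(-15) = (8*32)*(-15) = 256*(-15) = -3840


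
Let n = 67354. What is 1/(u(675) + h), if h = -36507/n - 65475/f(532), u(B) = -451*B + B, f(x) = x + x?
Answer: -18088/5495352879 ≈ -3.2915e-6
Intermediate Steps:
f(x) = 2*x
u(B) = -450*B
h = -1122879/18088 (h = -36507/67354 - 65475/(2*532) = -36507*1/67354 - 65475/1064 = -129/238 - 65475*1/1064 = -129/238 - 65475/1064 = -1122879/18088 ≈ -62.079)
1/(u(675) + h) = 1/(-450*675 - 1122879/18088) = 1/(-303750 - 1122879/18088) = 1/(-5495352879/18088) = -18088/5495352879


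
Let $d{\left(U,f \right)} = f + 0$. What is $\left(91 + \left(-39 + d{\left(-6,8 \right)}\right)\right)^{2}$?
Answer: $3600$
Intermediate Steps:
$d{\left(U,f \right)} = f$
$\left(91 + \left(-39 + d{\left(-6,8 \right)}\right)\right)^{2} = \left(91 + \left(-39 + 8\right)\right)^{2} = \left(91 - 31\right)^{2} = 60^{2} = 3600$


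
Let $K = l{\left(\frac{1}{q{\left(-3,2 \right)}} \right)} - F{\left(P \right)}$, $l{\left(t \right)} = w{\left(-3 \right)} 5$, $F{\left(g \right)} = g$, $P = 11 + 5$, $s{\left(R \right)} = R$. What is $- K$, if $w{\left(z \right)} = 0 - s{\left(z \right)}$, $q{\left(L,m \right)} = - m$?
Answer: $1$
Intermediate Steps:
$P = 16$
$w{\left(z \right)} = - z$ ($w{\left(z \right)} = 0 - z = - z$)
$l{\left(t \right)} = 15$ ($l{\left(t \right)} = \left(-1\right) \left(-3\right) 5 = 3 \cdot 5 = 15$)
$K = -1$ ($K = 15 - 16 = -1$)
$- K = \left(-1\right) \left(-1\right) = 1$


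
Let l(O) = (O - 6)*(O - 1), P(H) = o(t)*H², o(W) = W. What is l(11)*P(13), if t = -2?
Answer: -16900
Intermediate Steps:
P(H) = -2*H²
l(O) = (-1 + O)*(-6 + O) (l(O) = (-6 + O)*(-1 + O) = (-1 + O)*(-6 + O))
l(11)*P(13) = (6 + 11² - 7*11)*(-2*13²) = (6 + 121 - 77)*(-2*169) = 50*(-338) = -16900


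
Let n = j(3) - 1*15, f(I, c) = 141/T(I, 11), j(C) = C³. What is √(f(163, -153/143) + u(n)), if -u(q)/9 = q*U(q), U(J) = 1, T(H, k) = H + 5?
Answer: I*√84014/28 ≈ 10.352*I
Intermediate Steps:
T(H, k) = 5 + H
f(I, c) = 141/(5 + I)
n = 12 (n = 3³ - 1*15 = 27 - 15 = 12)
u(q) = -9*q
√(f(163, -153/143) + u(n)) = √(141/(5 + 163) - 9*12) = √(141/168 - 108) = √(141*(1/168) - 108) = √(47/56 - 108) = √(-6001/56) = I*√84014/28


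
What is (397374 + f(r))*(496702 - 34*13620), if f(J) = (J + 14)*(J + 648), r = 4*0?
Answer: 13665527412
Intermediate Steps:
r = 0
f(J) = (14 + J)*(648 + J)
(397374 + f(r))*(496702 - 34*13620) = (397374 + (9072 + 0² + 662*0))*(496702 - 34*13620) = (397374 + (9072 + 0 + 0))*(496702 - 463080) = (397374 + 9072)*33622 = 406446*33622 = 13665527412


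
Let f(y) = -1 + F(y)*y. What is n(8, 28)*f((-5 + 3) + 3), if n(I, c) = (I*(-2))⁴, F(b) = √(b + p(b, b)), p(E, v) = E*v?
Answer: -65536 + 65536*√2 ≈ 27146.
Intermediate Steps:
F(b) = √(b + b²) (F(b) = √(b + b*b) = √(b + b²))
n(I, c) = 16*I⁴ (n(I, c) = (-2*I)⁴ = 16*I⁴)
f(y) = -1 + y*√(y*(1 + y)) (f(y) = -1 + √(y*(1 + y))*y = -1 + y*√(y*(1 + y)))
n(8, 28)*f((-5 + 3) + 3) = (16*8⁴)*(-1 + ((-5 + 3) + 3)*√(((-5 + 3) + 3)*(1 + ((-5 + 3) + 3)))) = (16*4096)*(-1 + (-2 + 3)*√((-2 + 3)*(1 + (-2 + 3)))) = 65536*(-1 + 1*√(1*(1 + 1))) = 65536*(-1 + 1*√(1*2)) = 65536*(-1 + 1*√2) = 65536*(-1 + √2) = -65536 + 65536*√2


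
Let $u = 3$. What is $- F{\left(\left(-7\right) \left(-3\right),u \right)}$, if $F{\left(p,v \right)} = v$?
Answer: $-3$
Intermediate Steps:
$- F{\left(\left(-7\right) \left(-3\right),u \right)} = \left(-1\right) 3 = -3$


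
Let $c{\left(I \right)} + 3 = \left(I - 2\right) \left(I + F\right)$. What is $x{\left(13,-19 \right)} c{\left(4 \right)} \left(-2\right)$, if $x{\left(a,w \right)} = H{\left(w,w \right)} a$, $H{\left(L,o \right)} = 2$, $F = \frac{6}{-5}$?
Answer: $- \frac{676}{5} \approx -135.2$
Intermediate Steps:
$F = - \frac{6}{5}$ ($F = 6 \left(- \frac{1}{5}\right) = - \frac{6}{5} \approx -1.2$)
$x{\left(a,w \right)} = 2 a$
$c{\left(I \right)} = -3 + \left(-2 + I\right) \left(- \frac{6}{5} + I\right)$ ($c{\left(I \right)} = -3 + \left(I - 2\right) \left(I - \frac{6}{5}\right) = -3 + \left(-2 + I\right) \left(- \frac{6}{5} + I\right)$)
$x{\left(13,-19 \right)} c{\left(4 \right)} \left(-2\right) = 2 \cdot 13 \left(- \frac{3}{5} + 4^{2} - \frac{64}{5}\right) \left(-2\right) = 26 \left(- \frac{3}{5} + 16 - \frac{64}{5}\right) \left(-2\right) = 26 \cdot \frac{13}{5} \left(-2\right) = 26 \left(- \frac{26}{5}\right) = - \frac{676}{5}$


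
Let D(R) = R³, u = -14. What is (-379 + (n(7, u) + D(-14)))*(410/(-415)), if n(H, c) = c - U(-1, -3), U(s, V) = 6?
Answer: 257726/83 ≈ 3105.1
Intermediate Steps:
n(H, c) = -6 + c (n(H, c) = c - 1*6 = c - 6 = -6 + c)
(-379 + (n(7, u) + D(-14)))*(410/(-415)) = (-379 + ((-6 - 14) + (-14)³))*(410/(-415)) = (-379 + (-20 - 2744))*(410*(-1/415)) = (-379 - 2764)*(-82/83) = -3143*(-82/83) = 257726/83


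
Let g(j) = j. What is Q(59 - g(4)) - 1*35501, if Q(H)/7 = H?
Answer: -35116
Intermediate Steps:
Q(H) = 7*H
Q(59 - g(4)) - 1*35501 = 7*(59 - 1*4) - 1*35501 = 7*(59 - 4) - 35501 = 7*55 - 35501 = 385 - 35501 = -35116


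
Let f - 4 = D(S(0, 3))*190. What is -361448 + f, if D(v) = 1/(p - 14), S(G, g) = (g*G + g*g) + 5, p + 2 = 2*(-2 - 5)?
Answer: -1084351/3 ≈ -3.6145e+5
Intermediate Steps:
p = -16 (p = -2 + 2*(-2 - 5) = -2 + 2*(-7) = -2 - 14 = -16)
S(G, g) = 5 + g² + G*g (S(G, g) = (G*g + g²) + 5 = (g² + G*g) + 5 = 5 + g² + G*g)
D(v) = -1/30 (D(v) = 1/(-16 - 14) = 1/(-30) = -1/30)
f = -7/3 (f = 4 - 1/30*190 = 4 - 19/3 = -7/3 ≈ -2.3333)
-361448 + f = -361448 - 7/3 = -1084351/3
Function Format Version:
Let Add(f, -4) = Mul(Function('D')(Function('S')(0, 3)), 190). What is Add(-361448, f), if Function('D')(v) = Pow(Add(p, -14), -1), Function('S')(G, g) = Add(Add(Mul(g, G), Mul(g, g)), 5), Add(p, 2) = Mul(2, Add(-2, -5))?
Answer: Rational(-1084351, 3) ≈ -3.6145e+5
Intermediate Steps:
p = -16 (p = Add(-2, Mul(2, Add(-2, -5))) = Add(-2, Mul(2, -7)) = Add(-2, -14) = -16)
Function('S')(G, g) = Add(5, Pow(g, 2), Mul(G, g)) (Function('S')(G, g) = Add(Add(Mul(G, g), Pow(g, 2)), 5) = Add(Add(Pow(g, 2), Mul(G, g)), 5) = Add(5, Pow(g, 2), Mul(G, g)))
Function('D')(v) = Rational(-1, 30) (Function('D')(v) = Pow(Add(-16, -14), -1) = Pow(-30, -1) = Rational(-1, 30))
f = Rational(-7, 3) (f = Add(4, Mul(Rational(-1, 30), 190)) = Add(4, Rational(-19, 3)) = Rational(-7, 3) ≈ -2.3333)
Add(-361448, f) = Add(-361448, Rational(-7, 3)) = Rational(-1084351, 3)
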